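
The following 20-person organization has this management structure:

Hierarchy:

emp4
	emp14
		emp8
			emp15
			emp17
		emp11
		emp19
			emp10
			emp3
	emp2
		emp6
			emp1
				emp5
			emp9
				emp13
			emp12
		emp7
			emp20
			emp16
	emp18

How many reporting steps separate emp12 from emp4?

Chain from emp12 up to emp4: emp12 → emp6 → emp2 → emp4. That is 3 steps up, so emp12 is 3 levels below emp4.

3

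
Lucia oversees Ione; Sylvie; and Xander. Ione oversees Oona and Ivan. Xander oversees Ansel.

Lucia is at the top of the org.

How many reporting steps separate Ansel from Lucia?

Chain from Ansel up to Lucia: Ansel → Xander → Lucia. That is 2 steps up, so Ansel is 2 levels below Lucia.

2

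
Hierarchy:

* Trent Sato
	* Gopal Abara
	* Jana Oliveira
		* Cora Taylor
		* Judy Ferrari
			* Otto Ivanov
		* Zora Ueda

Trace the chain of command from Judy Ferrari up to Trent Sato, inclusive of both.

Judy Ferrari -> Jana Oliveira -> Trent Sato

Judy Ferrari reports to Jana Oliveira. Jana Oliveira reports to Trent Sato. Trent Sato is at the top.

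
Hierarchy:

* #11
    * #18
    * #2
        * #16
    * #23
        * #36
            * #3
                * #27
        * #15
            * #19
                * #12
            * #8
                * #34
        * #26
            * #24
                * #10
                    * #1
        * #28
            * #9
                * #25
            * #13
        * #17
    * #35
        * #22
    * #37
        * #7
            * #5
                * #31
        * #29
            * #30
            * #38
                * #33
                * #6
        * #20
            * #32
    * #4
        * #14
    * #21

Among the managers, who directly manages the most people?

Direct-report counts: #11 has 7; #4 has 1; #37 has 3; #20 has 1; #29 has 2; #38 has 2; #7 has 1; #5 has 1; #35 has 1; #23 has 5; #28 has 2; #9 has 1; #26 has 1; #24 has 1; #10 has 1; #15 has 2; #8 has 1; #19 has 1; #36 has 1; #3 has 1; #2 has 1. The largest is 7, held by #11.

#11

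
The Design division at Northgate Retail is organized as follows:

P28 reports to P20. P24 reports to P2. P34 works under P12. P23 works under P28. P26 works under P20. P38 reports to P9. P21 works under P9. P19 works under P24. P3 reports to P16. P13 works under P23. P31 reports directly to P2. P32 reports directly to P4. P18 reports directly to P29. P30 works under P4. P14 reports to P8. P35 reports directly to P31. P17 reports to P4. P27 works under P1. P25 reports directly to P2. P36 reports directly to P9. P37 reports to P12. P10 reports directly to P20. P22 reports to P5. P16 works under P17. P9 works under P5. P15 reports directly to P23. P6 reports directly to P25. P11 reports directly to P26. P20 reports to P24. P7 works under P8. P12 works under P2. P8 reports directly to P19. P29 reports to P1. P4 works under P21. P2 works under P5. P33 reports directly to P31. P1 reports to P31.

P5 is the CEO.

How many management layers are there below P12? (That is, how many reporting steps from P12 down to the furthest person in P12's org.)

The longest chain under P12 runs P12 → P37, which is 1 level below P12.

1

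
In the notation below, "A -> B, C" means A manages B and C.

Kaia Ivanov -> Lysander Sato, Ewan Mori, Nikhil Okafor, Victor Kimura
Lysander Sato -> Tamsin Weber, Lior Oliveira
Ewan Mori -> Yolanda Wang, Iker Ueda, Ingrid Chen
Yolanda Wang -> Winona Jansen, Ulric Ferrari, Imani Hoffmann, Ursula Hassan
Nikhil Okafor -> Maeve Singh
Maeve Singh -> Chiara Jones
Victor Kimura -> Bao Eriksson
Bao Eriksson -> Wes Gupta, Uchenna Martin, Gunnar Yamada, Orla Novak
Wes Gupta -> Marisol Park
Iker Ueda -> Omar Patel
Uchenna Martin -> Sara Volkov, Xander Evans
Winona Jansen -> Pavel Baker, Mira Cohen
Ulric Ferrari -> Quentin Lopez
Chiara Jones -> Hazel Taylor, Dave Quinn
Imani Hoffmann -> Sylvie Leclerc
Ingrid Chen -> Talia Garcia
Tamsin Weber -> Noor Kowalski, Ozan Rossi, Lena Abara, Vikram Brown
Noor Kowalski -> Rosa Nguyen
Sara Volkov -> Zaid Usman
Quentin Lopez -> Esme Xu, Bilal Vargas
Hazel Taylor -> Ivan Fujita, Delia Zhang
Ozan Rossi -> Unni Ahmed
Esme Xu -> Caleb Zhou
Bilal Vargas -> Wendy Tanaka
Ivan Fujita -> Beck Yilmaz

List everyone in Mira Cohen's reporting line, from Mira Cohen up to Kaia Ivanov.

Mira Cohen -> Winona Jansen -> Yolanda Wang -> Ewan Mori -> Kaia Ivanov

Mira Cohen reports to Winona Jansen. Winona Jansen reports to Yolanda Wang. Yolanda Wang reports to Ewan Mori. Ewan Mori reports to Kaia Ivanov. Kaia Ivanov is at the top.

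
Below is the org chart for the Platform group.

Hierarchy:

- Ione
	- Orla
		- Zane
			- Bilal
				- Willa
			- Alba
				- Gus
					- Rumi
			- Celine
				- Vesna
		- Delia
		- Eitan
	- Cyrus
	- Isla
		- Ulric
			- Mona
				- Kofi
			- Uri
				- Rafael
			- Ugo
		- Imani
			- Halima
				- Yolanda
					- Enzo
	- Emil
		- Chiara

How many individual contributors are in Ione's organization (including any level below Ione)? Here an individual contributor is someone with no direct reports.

The people in Ione's organization with no one reporting to them are Chiara, Enzo, Ugo, Rafael, Kofi, Cyrus, Eitan, Delia, Vesna, Rumi, Willa. That is 11.

11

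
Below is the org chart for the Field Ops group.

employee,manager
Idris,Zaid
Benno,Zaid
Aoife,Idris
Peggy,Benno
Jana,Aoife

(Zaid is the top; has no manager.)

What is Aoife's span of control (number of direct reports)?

Aoife directly manages Jana. That is 1 direct report.

1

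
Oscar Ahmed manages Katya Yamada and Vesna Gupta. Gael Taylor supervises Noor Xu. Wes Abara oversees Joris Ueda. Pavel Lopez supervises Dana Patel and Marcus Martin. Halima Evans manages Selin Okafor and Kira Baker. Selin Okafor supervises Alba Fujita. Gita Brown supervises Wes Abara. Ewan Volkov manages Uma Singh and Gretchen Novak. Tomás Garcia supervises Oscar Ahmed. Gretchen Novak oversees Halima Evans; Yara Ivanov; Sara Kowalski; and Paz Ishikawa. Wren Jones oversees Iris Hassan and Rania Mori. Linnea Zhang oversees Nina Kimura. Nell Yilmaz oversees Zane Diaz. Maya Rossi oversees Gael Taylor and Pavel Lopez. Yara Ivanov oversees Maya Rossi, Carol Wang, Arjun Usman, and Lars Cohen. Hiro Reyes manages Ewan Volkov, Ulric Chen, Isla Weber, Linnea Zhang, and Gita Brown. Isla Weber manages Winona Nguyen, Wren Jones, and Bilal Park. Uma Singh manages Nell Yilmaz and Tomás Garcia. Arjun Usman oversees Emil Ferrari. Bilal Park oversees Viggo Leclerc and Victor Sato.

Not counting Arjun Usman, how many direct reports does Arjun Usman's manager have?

Arjun Usman reports to Yara Ivanov. Yara Ivanov's other direct reports are Maya Rossi, Carol Wang, Lars Cohen — 3 peers.

3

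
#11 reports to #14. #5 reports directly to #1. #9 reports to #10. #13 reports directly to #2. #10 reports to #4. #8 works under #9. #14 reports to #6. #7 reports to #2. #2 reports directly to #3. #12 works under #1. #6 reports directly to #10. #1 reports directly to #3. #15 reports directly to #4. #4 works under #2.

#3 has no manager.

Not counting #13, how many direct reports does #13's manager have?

#13 reports to #2. #2's other direct reports are #4, #7 — 2 peers.

2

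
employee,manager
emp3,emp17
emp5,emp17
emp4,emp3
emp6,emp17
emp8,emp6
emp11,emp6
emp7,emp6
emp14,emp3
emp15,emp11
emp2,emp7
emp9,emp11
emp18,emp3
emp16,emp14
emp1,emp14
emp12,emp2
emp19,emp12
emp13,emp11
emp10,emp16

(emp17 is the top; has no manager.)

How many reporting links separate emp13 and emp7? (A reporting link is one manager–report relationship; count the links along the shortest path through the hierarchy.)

emp13 is 2 levels below emp6, and emp7 is 1 level below emp6 (their lowest common manager). The shortest path runs up from emp13 to emp6 and back down to emp7: 2 + 1 = 3 links.

3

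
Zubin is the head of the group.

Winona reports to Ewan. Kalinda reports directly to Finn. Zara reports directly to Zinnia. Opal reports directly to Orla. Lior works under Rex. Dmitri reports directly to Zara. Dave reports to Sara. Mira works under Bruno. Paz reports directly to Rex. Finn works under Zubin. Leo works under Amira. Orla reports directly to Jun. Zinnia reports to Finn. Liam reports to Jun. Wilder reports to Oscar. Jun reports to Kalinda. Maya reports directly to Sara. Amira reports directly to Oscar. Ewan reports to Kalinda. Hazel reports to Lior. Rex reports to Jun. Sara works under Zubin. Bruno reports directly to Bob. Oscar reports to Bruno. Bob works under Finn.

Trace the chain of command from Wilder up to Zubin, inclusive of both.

Wilder -> Oscar -> Bruno -> Bob -> Finn -> Zubin

Wilder reports to Oscar. Oscar reports to Bruno. Bruno reports to Bob. Bob reports to Finn. Finn reports to Zubin. Zubin is at the top.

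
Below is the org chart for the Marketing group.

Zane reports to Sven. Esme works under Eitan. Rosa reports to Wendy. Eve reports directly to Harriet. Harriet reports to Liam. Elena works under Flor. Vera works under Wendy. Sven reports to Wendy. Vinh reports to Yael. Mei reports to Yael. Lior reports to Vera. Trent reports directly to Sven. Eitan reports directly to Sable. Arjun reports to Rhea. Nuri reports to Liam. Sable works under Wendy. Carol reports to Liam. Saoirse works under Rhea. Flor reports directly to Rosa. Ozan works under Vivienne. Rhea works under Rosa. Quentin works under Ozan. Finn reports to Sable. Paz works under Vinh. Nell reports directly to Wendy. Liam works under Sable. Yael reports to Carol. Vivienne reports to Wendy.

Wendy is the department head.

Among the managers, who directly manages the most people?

Direct-report counts: Wendy has 6; Sven has 2; Vivienne has 1; Ozan has 1; Rosa has 2; Rhea has 2; Flor has 1; Sable has 3; Eitan has 1; Liam has 3; Harriet has 1; Carol has 1; Yael has 2; Vinh has 1; Vera has 1. The largest is 6, held by Wendy.

Wendy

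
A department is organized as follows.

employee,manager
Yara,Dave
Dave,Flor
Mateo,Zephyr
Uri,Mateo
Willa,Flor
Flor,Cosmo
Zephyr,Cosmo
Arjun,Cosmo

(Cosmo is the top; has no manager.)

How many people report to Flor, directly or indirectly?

3

Flor directly manages Willa, Dave. Willa has no reports. Under Dave: Yara (1). So Flor's organization is 2 direct reports plus everyone under them: 1 + 2 = 3.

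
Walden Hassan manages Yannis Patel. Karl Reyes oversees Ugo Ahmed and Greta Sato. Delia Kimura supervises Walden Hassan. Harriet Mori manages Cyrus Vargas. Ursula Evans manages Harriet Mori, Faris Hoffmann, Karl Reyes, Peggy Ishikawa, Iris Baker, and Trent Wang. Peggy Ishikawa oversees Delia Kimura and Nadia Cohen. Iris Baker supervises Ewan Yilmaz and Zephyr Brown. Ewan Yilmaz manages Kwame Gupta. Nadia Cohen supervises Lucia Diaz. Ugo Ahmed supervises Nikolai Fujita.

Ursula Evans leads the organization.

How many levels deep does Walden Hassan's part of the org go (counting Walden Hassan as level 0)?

1

The longest chain under Walden Hassan runs Walden Hassan → Yannis Patel, which is 1 level below Walden Hassan.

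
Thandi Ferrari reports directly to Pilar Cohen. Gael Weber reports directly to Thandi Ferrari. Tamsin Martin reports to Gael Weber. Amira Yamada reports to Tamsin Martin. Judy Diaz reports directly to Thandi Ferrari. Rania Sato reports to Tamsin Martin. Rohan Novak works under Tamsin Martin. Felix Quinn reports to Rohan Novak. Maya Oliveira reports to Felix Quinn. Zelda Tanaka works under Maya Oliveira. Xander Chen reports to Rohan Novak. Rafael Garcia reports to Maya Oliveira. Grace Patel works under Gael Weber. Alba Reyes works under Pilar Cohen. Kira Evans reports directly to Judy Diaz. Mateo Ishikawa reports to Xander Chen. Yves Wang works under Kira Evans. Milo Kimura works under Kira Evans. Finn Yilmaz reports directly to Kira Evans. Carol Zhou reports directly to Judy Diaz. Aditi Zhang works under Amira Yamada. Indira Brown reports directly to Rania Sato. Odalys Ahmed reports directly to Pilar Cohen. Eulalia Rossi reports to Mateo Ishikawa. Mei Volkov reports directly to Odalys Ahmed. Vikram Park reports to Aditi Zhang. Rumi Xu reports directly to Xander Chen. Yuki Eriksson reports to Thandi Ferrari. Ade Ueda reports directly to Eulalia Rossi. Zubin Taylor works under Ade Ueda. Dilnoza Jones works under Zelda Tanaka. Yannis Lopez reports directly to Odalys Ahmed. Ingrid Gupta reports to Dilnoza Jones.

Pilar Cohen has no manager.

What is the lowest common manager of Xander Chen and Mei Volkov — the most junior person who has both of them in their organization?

Xander Chen's chain of managers is Rohan Novak, Tamsin Martin, Gael Weber, Thandi Ferrari, Pilar Cohen. Mei Volkov's chain of managers is Odalys Ahmed, Pilar Cohen. The first manager that appears in both chains is Pilar Cohen.

Pilar Cohen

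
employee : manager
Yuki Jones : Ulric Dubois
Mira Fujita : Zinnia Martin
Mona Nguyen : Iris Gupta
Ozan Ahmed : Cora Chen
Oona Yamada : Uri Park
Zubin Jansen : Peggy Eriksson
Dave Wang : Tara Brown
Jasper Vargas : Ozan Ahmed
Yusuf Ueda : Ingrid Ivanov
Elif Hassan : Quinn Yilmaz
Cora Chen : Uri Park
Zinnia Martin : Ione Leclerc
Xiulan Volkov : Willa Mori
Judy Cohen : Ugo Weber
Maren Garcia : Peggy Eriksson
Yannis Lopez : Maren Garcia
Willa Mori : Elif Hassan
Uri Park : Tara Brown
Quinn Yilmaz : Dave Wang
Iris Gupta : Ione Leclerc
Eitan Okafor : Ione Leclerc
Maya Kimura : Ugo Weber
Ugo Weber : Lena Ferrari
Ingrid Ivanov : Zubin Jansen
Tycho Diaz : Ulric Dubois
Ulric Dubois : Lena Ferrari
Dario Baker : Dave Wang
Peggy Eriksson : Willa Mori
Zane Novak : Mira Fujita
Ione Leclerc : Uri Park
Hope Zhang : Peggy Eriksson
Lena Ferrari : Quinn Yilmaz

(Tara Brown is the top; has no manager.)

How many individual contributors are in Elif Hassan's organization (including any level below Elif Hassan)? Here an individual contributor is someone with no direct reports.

The people in Elif Hassan's organization with no one reporting to them are Xiulan Volkov, Yannis Lopez, Yusuf Ueda, Hope Zhang. That is 4.

4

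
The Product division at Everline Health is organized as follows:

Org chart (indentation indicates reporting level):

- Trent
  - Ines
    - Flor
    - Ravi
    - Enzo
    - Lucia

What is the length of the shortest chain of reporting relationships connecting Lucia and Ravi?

2

Lucia is 1 level below Ines, and Ravi is 1 level below Ines (their lowest common manager). The shortest path runs up from Lucia to Ines and back down to Ravi: 1 + 1 = 2 links.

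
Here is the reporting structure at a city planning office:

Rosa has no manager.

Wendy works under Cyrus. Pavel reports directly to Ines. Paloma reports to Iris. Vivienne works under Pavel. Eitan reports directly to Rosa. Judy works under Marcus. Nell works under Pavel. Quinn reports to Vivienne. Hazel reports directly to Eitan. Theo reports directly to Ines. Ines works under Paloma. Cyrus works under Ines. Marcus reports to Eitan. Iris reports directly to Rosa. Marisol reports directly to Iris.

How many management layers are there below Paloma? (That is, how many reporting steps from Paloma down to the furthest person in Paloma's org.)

The longest chain under Paloma runs Paloma → Ines → Pavel → Vivienne → Quinn, which is 4 levels below Paloma.

4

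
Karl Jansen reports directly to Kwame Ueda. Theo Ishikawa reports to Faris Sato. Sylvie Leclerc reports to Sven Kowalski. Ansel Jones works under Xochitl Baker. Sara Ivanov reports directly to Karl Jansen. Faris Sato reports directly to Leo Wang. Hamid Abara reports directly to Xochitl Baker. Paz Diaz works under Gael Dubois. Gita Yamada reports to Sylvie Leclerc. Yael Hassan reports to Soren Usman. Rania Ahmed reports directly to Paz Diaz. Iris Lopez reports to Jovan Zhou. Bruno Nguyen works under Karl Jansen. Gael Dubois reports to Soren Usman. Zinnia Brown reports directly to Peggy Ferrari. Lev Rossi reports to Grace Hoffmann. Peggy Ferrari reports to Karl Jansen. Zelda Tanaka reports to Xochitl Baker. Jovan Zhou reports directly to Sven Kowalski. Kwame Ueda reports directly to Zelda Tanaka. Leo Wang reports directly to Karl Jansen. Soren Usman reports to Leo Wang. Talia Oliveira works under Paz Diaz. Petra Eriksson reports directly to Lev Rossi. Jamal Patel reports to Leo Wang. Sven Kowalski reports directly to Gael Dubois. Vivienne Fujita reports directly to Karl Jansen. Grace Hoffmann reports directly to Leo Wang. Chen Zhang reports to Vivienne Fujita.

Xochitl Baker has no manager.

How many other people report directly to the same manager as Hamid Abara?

Hamid Abara reports to Xochitl Baker. Xochitl Baker's other direct reports are Zelda Tanaka, Ansel Jones — 2 peers.

2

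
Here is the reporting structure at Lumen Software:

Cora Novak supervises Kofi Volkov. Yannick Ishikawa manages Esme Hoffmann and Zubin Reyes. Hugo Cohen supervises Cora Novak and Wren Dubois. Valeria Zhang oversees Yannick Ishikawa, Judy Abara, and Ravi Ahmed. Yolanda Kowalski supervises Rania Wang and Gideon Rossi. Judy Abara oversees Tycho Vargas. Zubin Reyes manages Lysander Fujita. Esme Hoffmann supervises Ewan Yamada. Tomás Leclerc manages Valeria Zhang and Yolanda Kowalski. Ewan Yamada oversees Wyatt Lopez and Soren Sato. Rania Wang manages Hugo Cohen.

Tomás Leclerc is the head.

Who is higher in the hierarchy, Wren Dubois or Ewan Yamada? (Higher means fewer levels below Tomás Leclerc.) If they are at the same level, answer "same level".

Both Wren Dubois and Ewan Yamada are 4 levels below Tomás Leclerc.

same level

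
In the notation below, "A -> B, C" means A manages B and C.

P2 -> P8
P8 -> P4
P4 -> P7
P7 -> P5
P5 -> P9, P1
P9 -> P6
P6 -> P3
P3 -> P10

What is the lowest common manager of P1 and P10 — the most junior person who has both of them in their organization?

P5

P1's chain of managers is P5, P7, P4, P8, P2. P10's chain of managers is P3, P6, P9, P5, P7, P4, P8, P2. The first manager that appears in both chains is P5.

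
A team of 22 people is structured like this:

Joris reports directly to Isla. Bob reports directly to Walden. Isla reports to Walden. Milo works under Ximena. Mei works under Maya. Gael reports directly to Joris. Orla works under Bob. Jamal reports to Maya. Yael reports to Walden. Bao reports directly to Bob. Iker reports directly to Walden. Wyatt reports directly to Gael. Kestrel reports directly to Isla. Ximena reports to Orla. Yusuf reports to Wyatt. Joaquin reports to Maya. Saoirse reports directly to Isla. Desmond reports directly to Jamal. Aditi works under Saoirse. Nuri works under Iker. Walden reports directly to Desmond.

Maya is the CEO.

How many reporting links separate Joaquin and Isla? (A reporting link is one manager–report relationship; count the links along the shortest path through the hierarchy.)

5

Joaquin is 1 level below Maya, and Isla is 4 levels below Maya (their lowest common manager). The shortest path runs up from Joaquin to Maya and back down to Isla: 1 + 4 = 5 links.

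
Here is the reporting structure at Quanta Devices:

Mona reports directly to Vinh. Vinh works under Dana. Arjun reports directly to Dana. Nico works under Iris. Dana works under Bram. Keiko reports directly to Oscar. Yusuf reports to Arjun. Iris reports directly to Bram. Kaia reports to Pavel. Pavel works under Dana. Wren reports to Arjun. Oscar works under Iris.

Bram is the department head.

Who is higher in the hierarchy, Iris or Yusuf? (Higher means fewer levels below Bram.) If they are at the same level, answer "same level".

Iris

Iris is 1 level below Bram; Yusuf is 3. Iris is higher.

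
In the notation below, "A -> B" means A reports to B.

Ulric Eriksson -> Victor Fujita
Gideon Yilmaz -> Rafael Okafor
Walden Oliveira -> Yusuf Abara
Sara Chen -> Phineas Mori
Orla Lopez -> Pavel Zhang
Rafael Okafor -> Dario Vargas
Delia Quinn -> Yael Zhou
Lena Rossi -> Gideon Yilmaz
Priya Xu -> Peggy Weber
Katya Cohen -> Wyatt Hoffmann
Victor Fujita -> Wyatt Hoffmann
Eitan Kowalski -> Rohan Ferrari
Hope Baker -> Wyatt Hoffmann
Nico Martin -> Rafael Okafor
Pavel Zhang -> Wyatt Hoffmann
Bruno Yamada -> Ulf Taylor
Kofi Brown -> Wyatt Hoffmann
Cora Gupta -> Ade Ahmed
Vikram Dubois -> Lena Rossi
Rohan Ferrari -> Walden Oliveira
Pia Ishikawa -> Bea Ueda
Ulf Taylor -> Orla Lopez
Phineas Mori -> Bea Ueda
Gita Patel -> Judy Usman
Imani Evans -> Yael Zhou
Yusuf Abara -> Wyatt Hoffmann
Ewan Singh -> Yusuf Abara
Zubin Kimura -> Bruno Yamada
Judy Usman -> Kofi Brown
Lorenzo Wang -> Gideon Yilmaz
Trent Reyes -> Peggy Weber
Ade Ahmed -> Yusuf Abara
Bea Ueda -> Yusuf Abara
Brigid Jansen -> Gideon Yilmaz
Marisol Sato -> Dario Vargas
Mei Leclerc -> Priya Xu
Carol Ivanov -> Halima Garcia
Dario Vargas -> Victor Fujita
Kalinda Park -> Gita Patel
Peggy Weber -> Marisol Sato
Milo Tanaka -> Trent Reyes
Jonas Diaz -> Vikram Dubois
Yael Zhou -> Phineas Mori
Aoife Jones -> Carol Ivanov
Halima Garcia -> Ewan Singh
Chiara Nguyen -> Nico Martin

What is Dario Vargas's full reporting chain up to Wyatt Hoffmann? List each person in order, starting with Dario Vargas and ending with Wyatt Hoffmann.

Dario Vargas reports to Victor Fujita. Victor Fujita reports to Wyatt Hoffmann. Wyatt Hoffmann is at the top.

Dario Vargas -> Victor Fujita -> Wyatt Hoffmann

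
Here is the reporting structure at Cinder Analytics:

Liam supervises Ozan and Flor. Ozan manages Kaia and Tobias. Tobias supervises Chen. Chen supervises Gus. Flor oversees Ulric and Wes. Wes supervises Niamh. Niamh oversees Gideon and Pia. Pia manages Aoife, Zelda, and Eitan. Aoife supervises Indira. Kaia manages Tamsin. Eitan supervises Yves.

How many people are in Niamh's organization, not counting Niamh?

7

Niamh directly manages Pia, Gideon. Under Pia: Eitan, Yves, Zelda, Aoife, Indira (5). Gideon has no reports. So Niamh's organization is 2 direct reports plus everyone under them: 6 + 1 = 7.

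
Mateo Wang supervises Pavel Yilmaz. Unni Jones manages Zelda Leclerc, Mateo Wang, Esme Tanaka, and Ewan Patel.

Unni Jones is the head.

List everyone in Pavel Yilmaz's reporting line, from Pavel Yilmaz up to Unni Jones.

Pavel Yilmaz reports to Mateo Wang. Mateo Wang reports to Unni Jones. Unni Jones is at the top.

Pavel Yilmaz -> Mateo Wang -> Unni Jones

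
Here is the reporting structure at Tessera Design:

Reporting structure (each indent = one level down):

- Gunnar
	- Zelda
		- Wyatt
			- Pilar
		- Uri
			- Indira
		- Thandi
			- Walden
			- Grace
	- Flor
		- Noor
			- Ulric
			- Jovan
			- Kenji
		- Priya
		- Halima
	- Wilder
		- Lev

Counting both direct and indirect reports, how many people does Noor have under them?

Noor directly manages Ulric, Jovan, Kenji. Ulric has no reports. Jovan has no reports. Kenji has no reports. So Noor's organization is 3 direct reports plus everyone under them: 1 + 1 + 1 = 3.

3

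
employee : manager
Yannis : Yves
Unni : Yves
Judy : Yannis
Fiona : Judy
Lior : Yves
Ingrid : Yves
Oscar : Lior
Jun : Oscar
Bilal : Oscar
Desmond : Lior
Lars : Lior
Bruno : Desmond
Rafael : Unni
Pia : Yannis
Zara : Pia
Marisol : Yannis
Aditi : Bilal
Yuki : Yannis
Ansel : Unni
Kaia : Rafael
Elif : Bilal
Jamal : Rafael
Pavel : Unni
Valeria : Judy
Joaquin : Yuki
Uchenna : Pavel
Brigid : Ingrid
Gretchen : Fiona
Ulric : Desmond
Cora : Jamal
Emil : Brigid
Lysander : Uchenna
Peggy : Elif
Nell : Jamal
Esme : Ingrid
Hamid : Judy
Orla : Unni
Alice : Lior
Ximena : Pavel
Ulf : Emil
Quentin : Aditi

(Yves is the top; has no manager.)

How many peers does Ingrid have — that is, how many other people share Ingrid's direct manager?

Ingrid reports to Yves. Yves's other direct reports are Yannis, Unni, Lior — 3 peers.

3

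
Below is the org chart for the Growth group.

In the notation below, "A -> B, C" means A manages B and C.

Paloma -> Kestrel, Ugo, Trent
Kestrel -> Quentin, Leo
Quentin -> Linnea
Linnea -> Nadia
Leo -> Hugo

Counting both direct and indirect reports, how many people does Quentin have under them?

Quentin directly manages Linnea. Under Linnea: Nadia (1). That's 2 in total.

2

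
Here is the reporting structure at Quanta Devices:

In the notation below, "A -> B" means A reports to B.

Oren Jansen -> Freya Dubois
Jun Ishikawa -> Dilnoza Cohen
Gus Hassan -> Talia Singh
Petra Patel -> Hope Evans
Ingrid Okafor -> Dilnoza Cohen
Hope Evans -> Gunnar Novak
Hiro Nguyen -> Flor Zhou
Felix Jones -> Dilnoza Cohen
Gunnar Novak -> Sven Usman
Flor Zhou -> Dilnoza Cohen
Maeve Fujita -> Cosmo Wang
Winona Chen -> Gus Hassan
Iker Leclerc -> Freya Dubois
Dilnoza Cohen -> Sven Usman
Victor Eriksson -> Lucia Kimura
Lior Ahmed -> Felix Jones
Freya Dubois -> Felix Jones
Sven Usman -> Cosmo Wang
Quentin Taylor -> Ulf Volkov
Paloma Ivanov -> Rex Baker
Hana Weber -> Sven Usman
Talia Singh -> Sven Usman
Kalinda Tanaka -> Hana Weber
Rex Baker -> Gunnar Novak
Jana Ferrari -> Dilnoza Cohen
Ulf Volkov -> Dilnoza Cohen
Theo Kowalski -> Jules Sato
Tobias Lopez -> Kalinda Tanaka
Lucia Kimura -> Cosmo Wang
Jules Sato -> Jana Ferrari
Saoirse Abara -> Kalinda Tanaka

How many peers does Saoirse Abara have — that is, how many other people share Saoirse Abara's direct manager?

Saoirse Abara reports to Kalinda Tanaka. Kalinda Tanaka's other direct reports are Tobias Lopez — 1 peer.

1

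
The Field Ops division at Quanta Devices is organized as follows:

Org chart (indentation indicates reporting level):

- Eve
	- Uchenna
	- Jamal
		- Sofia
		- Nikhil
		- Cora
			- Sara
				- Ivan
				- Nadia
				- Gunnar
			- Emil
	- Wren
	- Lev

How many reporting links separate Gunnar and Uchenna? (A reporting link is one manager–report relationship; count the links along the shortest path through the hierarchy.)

Gunnar is 4 levels below Eve, and Uchenna is 1 level below Eve (their lowest common manager). The shortest path runs up from Gunnar to Eve and back down to Uchenna: 4 + 1 = 5 links.

5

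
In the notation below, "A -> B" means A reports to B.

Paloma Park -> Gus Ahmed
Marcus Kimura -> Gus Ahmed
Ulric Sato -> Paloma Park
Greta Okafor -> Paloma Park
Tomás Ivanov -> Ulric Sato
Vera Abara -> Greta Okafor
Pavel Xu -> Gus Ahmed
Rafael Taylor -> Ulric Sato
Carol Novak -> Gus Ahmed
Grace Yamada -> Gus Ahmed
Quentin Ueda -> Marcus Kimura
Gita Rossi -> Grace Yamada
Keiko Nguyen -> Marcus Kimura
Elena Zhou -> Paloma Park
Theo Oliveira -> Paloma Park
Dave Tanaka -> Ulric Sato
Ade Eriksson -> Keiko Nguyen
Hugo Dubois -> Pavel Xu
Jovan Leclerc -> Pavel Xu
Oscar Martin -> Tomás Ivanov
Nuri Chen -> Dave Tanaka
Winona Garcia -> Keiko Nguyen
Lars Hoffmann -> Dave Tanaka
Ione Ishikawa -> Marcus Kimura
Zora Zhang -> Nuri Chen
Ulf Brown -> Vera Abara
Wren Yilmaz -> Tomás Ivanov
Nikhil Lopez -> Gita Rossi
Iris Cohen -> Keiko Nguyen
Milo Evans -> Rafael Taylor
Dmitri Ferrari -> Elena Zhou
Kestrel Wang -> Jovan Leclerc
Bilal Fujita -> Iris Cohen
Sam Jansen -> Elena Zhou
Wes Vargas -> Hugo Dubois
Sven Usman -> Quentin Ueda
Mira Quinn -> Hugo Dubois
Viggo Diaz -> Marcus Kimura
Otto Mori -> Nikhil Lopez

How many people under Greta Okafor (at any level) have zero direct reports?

The only person in Greta Okafor's organization with no one reporting to them is Ulf Brown. That is 1.

1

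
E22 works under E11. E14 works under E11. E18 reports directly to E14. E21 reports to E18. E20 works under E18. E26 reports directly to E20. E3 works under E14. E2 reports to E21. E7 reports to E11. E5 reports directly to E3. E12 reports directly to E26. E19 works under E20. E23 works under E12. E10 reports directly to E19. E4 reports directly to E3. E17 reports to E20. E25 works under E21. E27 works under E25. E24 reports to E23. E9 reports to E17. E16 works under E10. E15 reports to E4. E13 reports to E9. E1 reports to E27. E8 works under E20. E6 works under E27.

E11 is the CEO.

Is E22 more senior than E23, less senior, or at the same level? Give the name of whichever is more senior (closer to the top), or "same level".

E22

E22 is 1 level below E11; E23 is 6. E22 is higher.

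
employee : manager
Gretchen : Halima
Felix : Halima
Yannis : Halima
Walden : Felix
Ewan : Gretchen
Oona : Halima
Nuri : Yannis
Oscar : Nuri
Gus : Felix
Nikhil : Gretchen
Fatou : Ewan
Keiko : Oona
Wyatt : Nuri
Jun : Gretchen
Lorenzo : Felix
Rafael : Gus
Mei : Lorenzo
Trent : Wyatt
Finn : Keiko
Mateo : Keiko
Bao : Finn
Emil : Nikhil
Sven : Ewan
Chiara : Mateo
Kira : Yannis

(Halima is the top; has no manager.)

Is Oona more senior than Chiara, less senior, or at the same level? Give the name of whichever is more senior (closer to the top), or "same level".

Oona is 1 level below Halima; Chiara is 4. Oona is higher.

Oona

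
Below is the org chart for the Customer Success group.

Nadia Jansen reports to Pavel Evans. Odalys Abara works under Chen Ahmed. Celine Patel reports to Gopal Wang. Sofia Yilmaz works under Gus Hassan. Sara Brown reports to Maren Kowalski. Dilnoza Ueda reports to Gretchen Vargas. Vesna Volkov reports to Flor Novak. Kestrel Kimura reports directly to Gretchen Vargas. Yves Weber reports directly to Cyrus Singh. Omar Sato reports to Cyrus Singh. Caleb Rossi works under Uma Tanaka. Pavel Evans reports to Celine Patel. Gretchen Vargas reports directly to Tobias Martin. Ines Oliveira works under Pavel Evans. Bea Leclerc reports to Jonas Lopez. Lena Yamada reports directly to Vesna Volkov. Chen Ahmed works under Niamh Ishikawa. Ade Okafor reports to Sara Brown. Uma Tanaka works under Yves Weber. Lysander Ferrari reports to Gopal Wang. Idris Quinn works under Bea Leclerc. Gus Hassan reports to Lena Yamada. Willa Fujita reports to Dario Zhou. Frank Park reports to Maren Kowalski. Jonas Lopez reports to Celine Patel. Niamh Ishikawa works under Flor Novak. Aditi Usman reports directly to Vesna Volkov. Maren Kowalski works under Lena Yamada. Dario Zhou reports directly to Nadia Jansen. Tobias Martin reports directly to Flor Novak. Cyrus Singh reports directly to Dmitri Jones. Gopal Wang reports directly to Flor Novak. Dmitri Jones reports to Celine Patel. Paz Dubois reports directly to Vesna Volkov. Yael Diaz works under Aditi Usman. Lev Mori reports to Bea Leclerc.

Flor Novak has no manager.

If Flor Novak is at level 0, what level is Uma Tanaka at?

6

Chain from Uma Tanaka up to Flor Novak: Uma Tanaka → Yves Weber → Cyrus Singh → Dmitri Jones → Celine Patel → Gopal Wang → Flor Novak. That is 6 steps up, so Uma Tanaka is 6 levels below Flor Novak.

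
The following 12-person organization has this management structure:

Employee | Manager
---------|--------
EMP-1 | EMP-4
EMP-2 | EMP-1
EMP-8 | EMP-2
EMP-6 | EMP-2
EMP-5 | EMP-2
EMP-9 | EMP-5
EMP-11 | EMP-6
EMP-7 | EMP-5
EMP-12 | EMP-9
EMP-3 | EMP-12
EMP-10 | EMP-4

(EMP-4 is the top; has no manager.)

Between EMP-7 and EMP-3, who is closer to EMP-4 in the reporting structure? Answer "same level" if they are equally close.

EMP-7

EMP-7 is 4 levels below EMP-4; EMP-3 is 6. EMP-7 is higher.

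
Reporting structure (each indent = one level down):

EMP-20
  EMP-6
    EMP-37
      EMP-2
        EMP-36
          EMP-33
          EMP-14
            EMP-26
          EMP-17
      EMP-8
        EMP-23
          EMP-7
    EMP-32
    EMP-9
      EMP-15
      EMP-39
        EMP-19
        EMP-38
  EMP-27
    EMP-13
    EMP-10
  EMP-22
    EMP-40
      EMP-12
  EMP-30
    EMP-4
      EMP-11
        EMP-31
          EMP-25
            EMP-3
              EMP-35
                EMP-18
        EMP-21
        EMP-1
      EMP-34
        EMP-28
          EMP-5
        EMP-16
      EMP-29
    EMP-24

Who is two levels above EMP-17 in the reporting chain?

EMP-17 reports to EMP-36, and EMP-36 reports to EMP-2. So EMP-17's skip-level manager is EMP-2.

EMP-2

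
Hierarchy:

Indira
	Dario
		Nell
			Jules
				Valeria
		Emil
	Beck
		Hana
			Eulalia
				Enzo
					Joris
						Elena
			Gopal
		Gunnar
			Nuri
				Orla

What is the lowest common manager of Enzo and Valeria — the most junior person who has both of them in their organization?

Indira

Enzo's chain of managers is Eulalia, Hana, Beck, Indira. Valeria's chain of managers is Jules, Nell, Dario, Indira. The first manager that appears in both chains is Indira.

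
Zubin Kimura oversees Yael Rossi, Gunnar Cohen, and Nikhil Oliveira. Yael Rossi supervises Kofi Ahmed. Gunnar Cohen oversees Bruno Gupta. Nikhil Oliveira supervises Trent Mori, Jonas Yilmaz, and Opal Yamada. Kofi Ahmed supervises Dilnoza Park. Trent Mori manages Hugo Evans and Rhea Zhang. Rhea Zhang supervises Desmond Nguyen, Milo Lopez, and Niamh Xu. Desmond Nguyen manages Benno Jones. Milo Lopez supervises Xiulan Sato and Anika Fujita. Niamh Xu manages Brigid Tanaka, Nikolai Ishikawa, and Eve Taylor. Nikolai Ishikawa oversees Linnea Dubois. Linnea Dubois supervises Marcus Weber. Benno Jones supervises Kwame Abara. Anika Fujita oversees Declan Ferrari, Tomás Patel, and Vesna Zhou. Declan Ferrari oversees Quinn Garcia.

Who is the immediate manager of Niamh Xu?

Niamh Xu reports directly to Rhea Zhang.

Rhea Zhang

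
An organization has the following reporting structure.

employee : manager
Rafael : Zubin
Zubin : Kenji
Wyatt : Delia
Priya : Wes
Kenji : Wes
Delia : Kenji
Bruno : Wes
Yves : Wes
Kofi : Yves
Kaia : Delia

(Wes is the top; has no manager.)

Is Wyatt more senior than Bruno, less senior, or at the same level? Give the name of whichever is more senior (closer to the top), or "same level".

Wyatt is 3 levels below Wes; Bruno is 1. Bruno is higher.

Bruno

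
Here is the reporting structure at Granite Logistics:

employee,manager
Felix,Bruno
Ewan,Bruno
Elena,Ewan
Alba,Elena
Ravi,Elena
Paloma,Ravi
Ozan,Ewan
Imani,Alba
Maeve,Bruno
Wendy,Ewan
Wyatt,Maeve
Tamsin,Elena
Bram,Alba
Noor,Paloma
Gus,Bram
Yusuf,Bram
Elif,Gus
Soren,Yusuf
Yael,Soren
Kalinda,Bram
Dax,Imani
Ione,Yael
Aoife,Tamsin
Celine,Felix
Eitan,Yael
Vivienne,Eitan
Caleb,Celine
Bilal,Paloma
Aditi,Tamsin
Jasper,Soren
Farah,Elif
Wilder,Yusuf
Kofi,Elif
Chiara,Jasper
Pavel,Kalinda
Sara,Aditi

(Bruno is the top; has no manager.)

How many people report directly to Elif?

Elif directly manages Farah, Kofi. That is 2 direct reports.

2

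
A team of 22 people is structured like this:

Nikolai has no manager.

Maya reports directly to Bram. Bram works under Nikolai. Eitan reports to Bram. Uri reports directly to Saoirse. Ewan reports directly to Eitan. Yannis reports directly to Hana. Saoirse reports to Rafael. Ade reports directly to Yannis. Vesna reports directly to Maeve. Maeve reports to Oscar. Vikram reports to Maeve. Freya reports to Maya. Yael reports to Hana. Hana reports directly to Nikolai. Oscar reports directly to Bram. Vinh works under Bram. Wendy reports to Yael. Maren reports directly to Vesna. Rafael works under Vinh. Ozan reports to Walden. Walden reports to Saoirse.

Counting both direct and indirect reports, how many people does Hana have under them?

Hana directly manages Yannis, Yael. Under Yannis: Ade (1). Under Yael: Wendy (1). So Hana's organization is 2 direct reports plus everyone under them: 2 + 2 = 4.

4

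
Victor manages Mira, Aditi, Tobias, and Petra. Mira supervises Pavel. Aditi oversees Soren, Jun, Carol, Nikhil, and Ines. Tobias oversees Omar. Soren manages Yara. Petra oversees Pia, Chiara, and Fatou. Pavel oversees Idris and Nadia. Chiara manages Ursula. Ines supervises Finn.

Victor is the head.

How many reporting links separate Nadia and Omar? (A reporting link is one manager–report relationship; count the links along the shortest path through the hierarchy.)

Nadia is 3 levels below Victor, and Omar is 2 levels below Victor (their lowest common manager). The shortest path runs up from Nadia to Victor and back down to Omar: 3 + 2 = 5 links.

5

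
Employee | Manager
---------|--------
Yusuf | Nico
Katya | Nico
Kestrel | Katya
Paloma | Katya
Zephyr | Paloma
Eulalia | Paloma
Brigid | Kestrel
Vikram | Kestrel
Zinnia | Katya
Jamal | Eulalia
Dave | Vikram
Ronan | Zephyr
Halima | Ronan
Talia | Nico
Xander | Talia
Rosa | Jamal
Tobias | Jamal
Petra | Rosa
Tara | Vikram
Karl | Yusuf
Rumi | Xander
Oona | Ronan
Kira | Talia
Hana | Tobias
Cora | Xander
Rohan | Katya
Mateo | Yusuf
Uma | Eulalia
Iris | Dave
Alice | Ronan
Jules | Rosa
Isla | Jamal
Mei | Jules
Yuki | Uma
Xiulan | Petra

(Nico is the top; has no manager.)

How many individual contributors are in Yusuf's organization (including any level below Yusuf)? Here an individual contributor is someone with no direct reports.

2

The people in Yusuf's organization with no one reporting to them are Mateo, Karl. That is 2.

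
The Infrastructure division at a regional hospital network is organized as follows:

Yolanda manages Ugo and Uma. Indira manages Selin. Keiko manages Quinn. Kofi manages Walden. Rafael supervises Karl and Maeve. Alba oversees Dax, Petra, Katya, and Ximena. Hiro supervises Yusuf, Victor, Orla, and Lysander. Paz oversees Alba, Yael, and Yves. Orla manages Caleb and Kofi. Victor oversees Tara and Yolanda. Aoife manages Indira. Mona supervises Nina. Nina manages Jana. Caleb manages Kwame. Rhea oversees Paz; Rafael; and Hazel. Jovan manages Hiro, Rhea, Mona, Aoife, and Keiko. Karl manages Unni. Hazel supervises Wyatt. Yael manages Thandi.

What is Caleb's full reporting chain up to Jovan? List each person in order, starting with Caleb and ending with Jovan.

Caleb -> Orla -> Hiro -> Jovan

Caleb reports to Orla. Orla reports to Hiro. Hiro reports to Jovan. Jovan is at the top.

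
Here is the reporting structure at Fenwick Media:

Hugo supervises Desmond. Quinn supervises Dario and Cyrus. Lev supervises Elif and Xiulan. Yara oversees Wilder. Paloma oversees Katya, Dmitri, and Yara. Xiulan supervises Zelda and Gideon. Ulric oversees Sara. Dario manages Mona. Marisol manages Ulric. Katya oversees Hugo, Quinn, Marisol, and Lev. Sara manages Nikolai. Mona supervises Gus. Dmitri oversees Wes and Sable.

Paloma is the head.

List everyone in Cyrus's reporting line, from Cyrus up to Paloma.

Cyrus reports to Quinn. Quinn reports to Katya. Katya reports to Paloma. Paloma is at the top.

Cyrus -> Quinn -> Katya -> Paloma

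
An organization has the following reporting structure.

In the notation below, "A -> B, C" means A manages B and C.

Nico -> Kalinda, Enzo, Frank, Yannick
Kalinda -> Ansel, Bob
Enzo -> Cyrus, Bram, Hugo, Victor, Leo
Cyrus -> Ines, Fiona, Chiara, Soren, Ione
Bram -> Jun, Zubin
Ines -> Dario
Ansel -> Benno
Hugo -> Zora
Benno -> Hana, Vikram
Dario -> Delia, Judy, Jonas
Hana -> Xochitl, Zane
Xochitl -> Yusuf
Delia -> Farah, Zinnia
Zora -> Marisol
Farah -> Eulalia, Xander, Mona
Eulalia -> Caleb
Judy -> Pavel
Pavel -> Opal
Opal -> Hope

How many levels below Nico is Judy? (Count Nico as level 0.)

5

Chain from Judy up to Nico: Judy → Dario → Ines → Cyrus → Enzo → Nico. That is 5 steps up, so Judy is 5 levels below Nico.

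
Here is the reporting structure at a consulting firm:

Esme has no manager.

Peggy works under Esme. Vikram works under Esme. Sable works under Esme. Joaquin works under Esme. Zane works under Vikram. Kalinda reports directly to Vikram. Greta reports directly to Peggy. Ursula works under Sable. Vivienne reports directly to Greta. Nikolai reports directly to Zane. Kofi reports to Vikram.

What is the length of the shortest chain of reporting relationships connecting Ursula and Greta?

4

Ursula is 2 levels below Esme, and Greta is 2 levels below Esme (their lowest common manager). The shortest path runs up from Ursula to Esme and back down to Greta: 2 + 2 = 4 links.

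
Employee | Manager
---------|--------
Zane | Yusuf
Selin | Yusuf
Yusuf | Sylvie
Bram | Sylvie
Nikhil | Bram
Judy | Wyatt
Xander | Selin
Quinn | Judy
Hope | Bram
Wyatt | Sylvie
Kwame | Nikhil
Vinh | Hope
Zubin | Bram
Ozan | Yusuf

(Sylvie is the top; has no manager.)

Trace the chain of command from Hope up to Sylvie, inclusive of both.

Hope reports to Bram. Bram reports to Sylvie. Sylvie is at the top.

Hope -> Bram -> Sylvie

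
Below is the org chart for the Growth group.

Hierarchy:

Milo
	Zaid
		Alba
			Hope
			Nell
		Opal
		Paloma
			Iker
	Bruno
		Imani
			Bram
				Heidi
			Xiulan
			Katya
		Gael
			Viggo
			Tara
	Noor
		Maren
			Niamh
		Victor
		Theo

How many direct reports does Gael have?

2

Gael directly manages Viggo, Tara. That is 2 direct reports.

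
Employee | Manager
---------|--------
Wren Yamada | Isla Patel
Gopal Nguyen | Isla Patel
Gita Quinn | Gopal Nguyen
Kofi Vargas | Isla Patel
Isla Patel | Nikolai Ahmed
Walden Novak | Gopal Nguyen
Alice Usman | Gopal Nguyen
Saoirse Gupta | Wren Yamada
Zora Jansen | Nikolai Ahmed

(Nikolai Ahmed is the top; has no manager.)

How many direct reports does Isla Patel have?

3

Isla Patel directly manages Wren Yamada, Gopal Nguyen, Kofi Vargas. That is 3 direct reports.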